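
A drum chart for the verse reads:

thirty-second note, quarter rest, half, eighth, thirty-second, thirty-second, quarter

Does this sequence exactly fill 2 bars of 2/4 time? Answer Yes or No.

One bar of 2/4 = 16 thirty-second notes, so 2 bars = 32.
Working in thirty-second notes: thirty-second note = 1; quarter rest = 8; half = 16; eighth = 4; thirty-second = 1; thirty-second = 1; quarter = 8.
Sum: 1 + 8 + 16 + 4 + 1 + 1 + 8 = 39.
39 exceeds 32, so the answer is No.

No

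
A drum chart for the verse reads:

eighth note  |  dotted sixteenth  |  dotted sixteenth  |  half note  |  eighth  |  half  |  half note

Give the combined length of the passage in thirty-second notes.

62

Express everything in thirty-second notes: eighth note = 4; dotted sixteenth = 3; dotted sixteenth = 3; half note = 16; eighth = 4; half = 16; half note = 16.
Sum: 4 + 3 + 3 + 16 + 4 + 16 + 16 = 62 thirty-second notes.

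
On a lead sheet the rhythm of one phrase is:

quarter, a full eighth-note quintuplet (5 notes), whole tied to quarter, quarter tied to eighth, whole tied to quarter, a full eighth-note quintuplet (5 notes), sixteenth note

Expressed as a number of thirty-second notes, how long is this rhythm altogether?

134

Working in thirty-second notes: quarter = 8; a full eighth-note quintuplet (5 notes) (five quintuplet eighths span one half) = 16; whole tied to quarter (whole + quarter) = 40; quarter tied to eighth (quarter + eighth) = 12; whole tied to quarter (whole + quarter) = 40; a full eighth-note quintuplet (5 notes) (five quintuplet eighths span one half) = 16; sixteenth note = 2.
Adding: 8 + 16 + 40 + 12 + 40 + 16 + 2 = 134 thirty-second notes.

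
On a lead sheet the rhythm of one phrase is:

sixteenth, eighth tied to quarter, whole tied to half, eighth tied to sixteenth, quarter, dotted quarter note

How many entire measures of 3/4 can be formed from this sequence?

3

One bar of 3/4 = 12 sixteenth notes.
Working in sixteenth notes: sixteenth = 1; eighth tied to quarter (eighth + quarter) = 6; whole tied to half (whole + half) = 24; eighth tied to sixteenth (eighth + sixteenth) = 3; quarter = 4; dotted quarter note = 6.
Adding: 1 + 6 + 24 + 3 + 4 + 6 = 44.
44 ÷ 12 = 3 complete bars with 8 left over.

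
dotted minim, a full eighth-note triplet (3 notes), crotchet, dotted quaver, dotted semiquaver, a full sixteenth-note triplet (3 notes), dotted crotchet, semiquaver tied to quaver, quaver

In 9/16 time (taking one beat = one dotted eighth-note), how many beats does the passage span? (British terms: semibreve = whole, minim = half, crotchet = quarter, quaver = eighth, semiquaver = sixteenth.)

One dotted eighth-note beat = 6 thirty-second notes.
Convert each value to thirty-second notes: dotted minim = 24; a full eighth-note triplet (3 notes) (three triplet eighths span one quarter) = 8; crotchet = 8; dotted quaver = 6; dotted semiquaver = 3; a full sixteenth-note triplet (3 notes) (three triplet sixteenths span one eighth) = 4; dotted crotchet = 12; semiquaver tied to quaver (semiquaver + quaver) = 6; quaver = 4.
Altogether 24 + 8 + 8 + 6 + 3 + 4 + 12 + 6 + 4 = 75.
75 ÷ 6 = 12.5 beats.

12.5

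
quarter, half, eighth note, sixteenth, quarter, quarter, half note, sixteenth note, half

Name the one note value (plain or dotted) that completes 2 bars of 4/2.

dotted whole note

2 bars of 4/2 = 64 sixteenth notes.
Convert each value to sixteenth notes: quarter = 4; half = 8; eighth note = 2; sixteenth = 1; quarter = 4; quarter = 4; half note = 8; sixteenth note = 1; half = 8.
Altogether 4 + 8 + 2 + 1 + 4 + 4 + 8 + 1 + 8 = 40.
Remaining: 64 − 40 = 24 sixteenth notes, which is a dotted whole note.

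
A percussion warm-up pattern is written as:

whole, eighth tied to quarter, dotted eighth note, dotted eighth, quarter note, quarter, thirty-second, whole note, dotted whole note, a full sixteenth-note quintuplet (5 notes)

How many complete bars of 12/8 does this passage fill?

3

One bar of 12/8 = 48 thirty-second notes.
Express everything in thirty-second notes: whole = 32; eighth tied to quarter (eighth + quarter) = 12; dotted eighth note = 6; dotted eighth = 6; quarter note = 8; quarter = 8; thirty-second = 1; whole note = 32; dotted whole note = 48; a full sixteenth-note quintuplet (5 notes) (five quintuplet sixteenths span one quarter) = 8.
Adding: 32 + 12 + 6 + 6 + 8 + 8 + 1 + 32 + 48 + 8 = 161.
161 ÷ 48 = 3 complete bars with 17 left over.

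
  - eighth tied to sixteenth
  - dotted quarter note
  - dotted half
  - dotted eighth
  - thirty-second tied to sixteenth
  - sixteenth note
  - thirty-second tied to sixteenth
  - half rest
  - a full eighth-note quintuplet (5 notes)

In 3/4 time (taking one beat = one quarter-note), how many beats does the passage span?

11

One quarter-note beat = 8 thirty-second notes.
Convert each value to thirty-second notes: eighth tied to sixteenth (eighth + sixteenth) = 6; dotted quarter note = 12; dotted half = 24; dotted eighth = 6; thirty-second tied to sixteenth (thirty-second + sixteenth) = 3; sixteenth note = 2; thirty-second tied to sixteenth (thirty-second + sixteenth) = 3; half rest = 16; a full eighth-note quintuplet (5 notes) (five quintuplet eighths span one half) = 16.
Sum: 6 + 12 + 24 + 6 + 3 + 2 + 3 + 16 + 16 = 88.
88 ÷ 8 = 11 beats.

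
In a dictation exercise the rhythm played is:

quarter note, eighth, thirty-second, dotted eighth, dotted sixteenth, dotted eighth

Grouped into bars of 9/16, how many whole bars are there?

One bar of 9/16 = 18 thirty-second notes.
Express everything in thirty-second notes: quarter note = 8; eighth = 4; thirty-second = 1; dotted eighth = 6; dotted sixteenth = 3; dotted eighth = 6.
Total: 8 + 4 + 1 + 6 + 3 + 6 = 28.
28 ÷ 18 = 1 complete bar with 10 left over.

1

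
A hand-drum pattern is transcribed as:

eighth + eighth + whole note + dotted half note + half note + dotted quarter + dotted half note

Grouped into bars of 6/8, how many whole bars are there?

One bar of 6/8 = 6 eighth notes.
Convert each value to eighth notes: eighth = 1; eighth = 1; whole note = 8; dotted half note = 6; half note = 4; dotted quarter = 3; dotted half note = 6.
Sum: 1 + 1 + 8 + 6 + 4 + 3 + 6 = 29.
29 ÷ 6 = 4 complete bars with 5 left over.

4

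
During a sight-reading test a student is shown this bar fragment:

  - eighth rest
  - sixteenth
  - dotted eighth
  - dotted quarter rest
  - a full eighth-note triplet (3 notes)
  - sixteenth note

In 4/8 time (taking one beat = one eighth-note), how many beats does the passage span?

One eighth-note beat = 2 sixteenth notes.
Working in sixteenth notes: eighth rest = 2; sixteenth = 1; dotted eighth = 3; dotted quarter rest = 6; a full eighth-note triplet (3 notes) (three triplet eighths span one quarter) = 4; sixteenth note = 1.
Altogether 2 + 1 + 3 + 6 + 4 + 1 = 17.
17 ÷ 2 = 8.5 beats.

8.5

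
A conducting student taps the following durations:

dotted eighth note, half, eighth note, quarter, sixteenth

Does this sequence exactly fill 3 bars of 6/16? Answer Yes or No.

One bar of 6/16 = 6 sixteenth notes, so 3 bars = 18.
In sixteenth notes: dotted eighth note = 3; half = 8; eighth note = 2; quarter = 4; sixteenth = 1.
Sum: 3 + 8 + 2 + 4 + 1 = 18.
18 equals 18, so the answer is Yes.

Yes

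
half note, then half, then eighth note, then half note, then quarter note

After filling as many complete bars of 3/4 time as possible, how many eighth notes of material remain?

3

One bar of 3/4 = 6 eighth notes.
Express everything in eighth notes: half note = 4; half = 4; eighth note = 1; half note = 4; quarter note = 2.
Total: 4 + 4 + 1 + 4 + 2 = 15.
15 ÷ 6 = 2 complete bars with 3 eighth notes remaining.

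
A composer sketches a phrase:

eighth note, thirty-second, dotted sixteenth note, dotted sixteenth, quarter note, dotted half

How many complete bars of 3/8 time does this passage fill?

3

One bar of 3/8 = 12 thirty-second notes.
Working in thirty-second notes: eighth note = 4; thirty-second = 1; dotted sixteenth note = 3; dotted sixteenth = 3; quarter note = 8; dotted half = 24.
Total: 4 + 1 + 3 + 3 + 8 + 24 = 43.
43 ÷ 12 = 3 complete bars with 7 left over.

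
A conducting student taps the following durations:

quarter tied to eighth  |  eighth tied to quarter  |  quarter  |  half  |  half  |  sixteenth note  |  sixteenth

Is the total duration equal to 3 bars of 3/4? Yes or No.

No

One bar of 3/4 = 12 sixteenth notes, so 3 bars = 36.
Express everything in sixteenth notes: quarter tied to eighth (quarter + eighth) = 6; eighth tied to quarter (eighth + quarter) = 6; quarter = 4; half = 8; half = 8; sixteenth note = 1; sixteenth = 1.
Sum: 6 + 6 + 4 + 8 + 8 + 1 + 1 = 34.
34 falls short of 36, so the answer is No.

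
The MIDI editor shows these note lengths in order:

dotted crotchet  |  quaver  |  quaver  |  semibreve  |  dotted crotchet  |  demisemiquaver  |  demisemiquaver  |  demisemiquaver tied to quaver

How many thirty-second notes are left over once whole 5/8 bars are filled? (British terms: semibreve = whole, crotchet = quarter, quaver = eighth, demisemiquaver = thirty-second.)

One bar of 5/8 = 20 thirty-second notes.
Working in thirty-second notes: dotted crotchet = 12; quaver = 4; quaver = 4; semibreve = 32; dotted crotchet = 12; demisemiquaver = 1; demisemiquaver = 1; demisemiquaver tied to quaver (demisemiquaver + quaver) = 5.
Adding: 12 + 4 + 4 + 32 + 12 + 1 + 1 + 5 = 71.
71 ÷ 20 = 3 complete bars with 11 thirty-second notes remaining.

11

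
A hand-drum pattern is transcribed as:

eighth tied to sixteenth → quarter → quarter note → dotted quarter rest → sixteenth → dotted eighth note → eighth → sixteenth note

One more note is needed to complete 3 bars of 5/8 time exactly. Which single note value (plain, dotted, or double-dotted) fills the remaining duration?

3 bars of 5/8 = 30 sixteenth notes.
Convert each value to sixteenth notes: eighth tied to sixteenth (eighth + sixteenth) = 3; quarter = 4; quarter note = 4; dotted quarter rest = 6; sixteenth = 1; dotted eighth note = 3; eighth = 2; sixteenth note = 1.
Altogether 3 + 4 + 4 + 6 + 1 + 3 + 2 + 1 = 24.
Remaining: 30 − 24 = 6 sixteenth notes, which is a dotted quarter note.

dotted quarter note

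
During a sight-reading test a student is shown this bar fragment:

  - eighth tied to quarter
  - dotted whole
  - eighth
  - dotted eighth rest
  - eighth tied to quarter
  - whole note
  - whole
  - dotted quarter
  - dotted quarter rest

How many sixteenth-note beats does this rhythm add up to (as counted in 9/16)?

One sixteenth-note beat = 2 thirty-second notes.
Convert each value to thirty-second notes: eighth tied to quarter (eighth + quarter) = 12; dotted whole = 48; eighth = 4; dotted eighth rest = 6; eighth tied to quarter (eighth + quarter) = 12; whole note = 32; whole = 32; dotted quarter = 12; dotted quarter rest = 12.
Adding: 12 + 48 + 4 + 6 + 12 + 32 + 32 + 12 + 12 = 170.
170 ÷ 2 = 85 beats.

85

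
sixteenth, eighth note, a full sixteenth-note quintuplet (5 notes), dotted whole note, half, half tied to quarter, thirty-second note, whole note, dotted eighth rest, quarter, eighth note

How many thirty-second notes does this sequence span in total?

153

In thirty-second notes: sixteenth = 2; eighth note = 4; a full sixteenth-note quintuplet (5 notes) (five quintuplet sixteenths span one quarter) = 8; dotted whole note = 48; half = 16; half tied to quarter (half + quarter) = 24; thirty-second note = 1; whole note = 32; dotted eighth rest = 6; quarter = 8; eighth note = 4.
Altogether 2 + 4 + 8 + 48 + 16 + 24 + 1 + 32 + 6 + 8 + 4 = 153 thirty-second notes.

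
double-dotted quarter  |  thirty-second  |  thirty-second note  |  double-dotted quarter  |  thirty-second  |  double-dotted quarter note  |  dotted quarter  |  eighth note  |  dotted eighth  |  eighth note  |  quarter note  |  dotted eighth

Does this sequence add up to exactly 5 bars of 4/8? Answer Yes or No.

One bar of 4/8 = 16 thirty-second notes, so 5 bars = 80.
Each duration in thirty-second notes: double-dotted quarter = 14; thirty-second = 1; thirty-second note = 1; double-dotted quarter = 14; thirty-second = 1; double-dotted quarter note = 14; dotted quarter = 12; eighth note = 4; dotted eighth = 6; eighth note = 4; quarter note = 8; dotted eighth = 6.
Altogether 14 + 1 + 1 + 14 + 1 + 14 + 12 + 4 + 6 + 4 + 8 + 6 = 85.
85 exceeds 80, so the answer is No.

No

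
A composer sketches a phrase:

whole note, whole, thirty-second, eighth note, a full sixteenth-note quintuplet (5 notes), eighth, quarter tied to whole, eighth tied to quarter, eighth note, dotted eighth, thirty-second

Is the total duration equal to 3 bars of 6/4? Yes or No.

One bar of 6/4 = 48 thirty-second notes, so 3 bars = 144.
In thirty-second notes: whole note = 32; whole = 32; thirty-second = 1; eighth note = 4; a full sixteenth-note quintuplet (5 notes) (five quintuplet sixteenths span one quarter) = 8; eighth = 4; quarter tied to whole (quarter + whole) = 40; eighth tied to quarter (eighth + quarter) = 12; eighth note = 4; dotted eighth = 6; thirty-second = 1.
Altogether 32 + 32 + 1 + 4 + 8 + 4 + 40 + 12 + 4 + 6 + 1 = 144.
144 equals 144, so the answer is Yes.

Yes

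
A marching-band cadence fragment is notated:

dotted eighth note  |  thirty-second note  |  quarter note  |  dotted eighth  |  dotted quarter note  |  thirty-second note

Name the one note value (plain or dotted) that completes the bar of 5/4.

The bar of 5/4 = 40 thirty-second notes.
Working in thirty-second notes: dotted eighth note = 6; thirty-second note = 1; quarter note = 8; dotted eighth = 6; dotted quarter note = 12; thirty-second note = 1.
Total: 6 + 1 + 8 + 6 + 12 + 1 = 34.
Remaining: 40 − 34 = 6 thirty-second notes, which is a dotted eighth note.

dotted eighth note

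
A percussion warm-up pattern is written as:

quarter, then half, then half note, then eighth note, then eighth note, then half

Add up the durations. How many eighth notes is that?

Working in eighth notes: quarter = 2; half = 4; half note = 4; eighth note = 1; eighth note = 1; half = 4.
Adding: 2 + 4 + 4 + 1 + 1 + 4 = 16 eighth notes.

16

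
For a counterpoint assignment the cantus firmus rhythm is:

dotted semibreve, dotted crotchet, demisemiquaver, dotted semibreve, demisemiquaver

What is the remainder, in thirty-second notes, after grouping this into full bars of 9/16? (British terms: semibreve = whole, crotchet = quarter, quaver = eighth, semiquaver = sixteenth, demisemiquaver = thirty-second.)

One bar of 9/16 = 18 thirty-second notes.
Working in thirty-second notes: dotted semibreve = 48; dotted crotchet = 12; demisemiquaver = 1; dotted semibreve = 48; demisemiquaver = 1.
Altogether 48 + 12 + 1 + 48 + 1 = 110.
110 ÷ 18 = 6 complete bars with 2 thirty-second notes remaining.

2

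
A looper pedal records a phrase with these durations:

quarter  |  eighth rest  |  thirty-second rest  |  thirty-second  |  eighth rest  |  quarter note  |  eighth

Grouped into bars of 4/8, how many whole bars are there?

1

One bar of 4/8 = 16 thirty-second notes.
Each duration in thirty-second notes: quarter = 8; eighth rest = 4; thirty-second rest = 1; thirty-second = 1; eighth rest = 4; quarter note = 8; eighth = 4.
Total: 8 + 4 + 1 + 1 + 4 + 8 + 4 = 30.
30 ÷ 16 = 1 complete bar with 14 left over.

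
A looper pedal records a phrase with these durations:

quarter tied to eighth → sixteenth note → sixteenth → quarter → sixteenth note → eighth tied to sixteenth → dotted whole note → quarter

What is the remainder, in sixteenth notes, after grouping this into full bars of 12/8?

One bar of 12/8 = 24 sixteenth notes.
In sixteenth notes: quarter tied to eighth (quarter + eighth) = 6; sixteenth note = 1; sixteenth = 1; quarter = 4; sixteenth note = 1; eighth tied to sixteenth (eighth + sixteenth) = 3; dotted whole note = 24; quarter = 4.
Sum: 6 + 1 + 1 + 4 + 1 + 3 + 24 + 4 = 44.
44 ÷ 24 = 1 complete bar with 20 sixteenth notes remaining.

20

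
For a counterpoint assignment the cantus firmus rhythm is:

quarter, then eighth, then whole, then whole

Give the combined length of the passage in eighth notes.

19

Convert each value to eighth notes: quarter = 2; eighth = 1; whole = 8; whole = 8.
Adding: 2 + 1 + 8 + 8 = 19 eighth notes.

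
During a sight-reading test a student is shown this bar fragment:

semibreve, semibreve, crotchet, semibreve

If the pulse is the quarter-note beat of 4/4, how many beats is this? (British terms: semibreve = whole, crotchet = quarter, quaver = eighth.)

13

One quarter-note beat = 2 eighth notes.
Convert each value to eighth notes: semibreve = 8; semibreve = 8; crotchet = 2; semibreve = 8.
Adding: 8 + 8 + 2 + 8 = 26.
26 ÷ 2 = 13 beats.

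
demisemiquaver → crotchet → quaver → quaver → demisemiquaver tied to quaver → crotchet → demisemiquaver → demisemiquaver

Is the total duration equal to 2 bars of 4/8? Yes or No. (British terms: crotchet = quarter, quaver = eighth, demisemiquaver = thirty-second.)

Yes

One bar of 4/8 = 16 thirty-second notes, so 2 bars = 32.
Each duration in thirty-second notes: demisemiquaver = 1; crotchet = 8; quaver = 4; quaver = 4; demisemiquaver tied to quaver (demisemiquaver + quaver) = 5; crotchet = 8; demisemiquaver = 1; demisemiquaver = 1.
Adding: 1 + 8 + 4 + 4 + 5 + 8 + 1 + 1 = 32.
32 equals 32, so the answer is Yes.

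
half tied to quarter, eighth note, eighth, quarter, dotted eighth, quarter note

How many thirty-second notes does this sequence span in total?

Express everything in thirty-second notes: half tied to quarter (half + quarter) = 24; eighth note = 4; eighth = 4; quarter = 8; dotted eighth = 6; quarter note = 8.
Adding: 24 + 4 + 4 + 8 + 6 + 8 = 54 thirty-second notes.

54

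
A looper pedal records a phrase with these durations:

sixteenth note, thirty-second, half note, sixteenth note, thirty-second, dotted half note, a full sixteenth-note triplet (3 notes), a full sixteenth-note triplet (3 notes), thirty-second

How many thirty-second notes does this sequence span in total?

Express everything in thirty-second notes: sixteenth note = 2; thirty-second = 1; half note = 16; sixteenth note = 2; thirty-second = 1; dotted half note = 24; a full sixteenth-note triplet (3 notes) (three triplet sixteenths span one eighth) = 4; a full sixteenth-note triplet (3 notes) (three triplet sixteenths span one eighth) = 4; thirty-second = 1.
Altogether 2 + 1 + 16 + 2 + 1 + 24 + 4 + 4 + 1 = 55 thirty-second notes.

55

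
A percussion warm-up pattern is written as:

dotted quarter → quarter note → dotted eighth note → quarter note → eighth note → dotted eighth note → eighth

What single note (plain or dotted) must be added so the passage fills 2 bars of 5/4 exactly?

2 bars of 5/4 = 40 sixteenth notes.
Convert each value to sixteenth notes: dotted quarter = 6; quarter note = 4; dotted eighth note = 3; quarter note = 4; eighth note = 2; dotted eighth note = 3; eighth = 2.
Sum: 6 + 4 + 3 + 4 + 2 + 3 + 2 = 24.
Remaining: 40 − 24 = 16 sixteenth notes, which is a whole note.

whole note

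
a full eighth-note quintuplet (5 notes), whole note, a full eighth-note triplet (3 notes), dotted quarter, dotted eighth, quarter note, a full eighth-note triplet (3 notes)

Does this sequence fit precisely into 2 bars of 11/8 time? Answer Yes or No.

One bar of 11/8 = 22 sixteenth notes, so 2 bars = 44.
Working in sixteenth notes: a full eighth-note quintuplet (5 notes) (five quintuplet eighths span one half) = 8; whole note = 16; a full eighth-note triplet (3 notes) (three triplet eighths span one quarter) = 4; dotted quarter = 6; dotted eighth = 3; quarter note = 4; a full eighth-note triplet (3 notes) (three triplet eighths span one quarter) = 4.
Adding: 8 + 16 + 4 + 6 + 3 + 4 + 4 = 45.
45 exceeds 44, so the answer is No.

No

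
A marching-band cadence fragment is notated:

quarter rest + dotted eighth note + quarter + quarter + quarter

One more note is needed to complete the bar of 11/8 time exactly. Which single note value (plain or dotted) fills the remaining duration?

The bar of 11/8 = 22 sixteenth notes.
In sixteenth notes: quarter rest = 4; dotted eighth note = 3; quarter = 4; quarter = 4; quarter = 4.
Total: 4 + 3 + 4 + 4 + 4 = 19.
Remaining: 22 − 19 = 3 sixteenth notes, which is a dotted eighth note.

dotted eighth note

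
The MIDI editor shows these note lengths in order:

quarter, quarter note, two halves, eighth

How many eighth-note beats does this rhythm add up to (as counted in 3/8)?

13

One eighth-note beat = 2 sixteenth notes.
Working in sixteenth notes: quarter = 4; quarter note = 4; half = 8; half = 8; eighth = 2.
Total: 4 + 4 + 8 + 8 + 2 = 26.
26 ÷ 2 = 13 beats.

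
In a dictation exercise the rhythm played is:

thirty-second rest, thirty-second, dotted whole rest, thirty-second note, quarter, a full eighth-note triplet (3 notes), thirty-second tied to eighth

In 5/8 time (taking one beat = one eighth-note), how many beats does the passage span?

One eighth-note beat = 4 thirty-second notes.
Express everything in thirty-second notes: thirty-second rest = 1; thirty-second = 1; dotted whole rest = 48; thirty-second note = 1; quarter = 8; a full eighth-note triplet (3 notes) (three triplet eighths span one quarter) = 8; thirty-second tied to eighth (thirty-second + eighth) = 5.
Sum: 1 + 1 + 48 + 1 + 8 + 8 + 5 = 72.
72 ÷ 4 = 18 beats.

18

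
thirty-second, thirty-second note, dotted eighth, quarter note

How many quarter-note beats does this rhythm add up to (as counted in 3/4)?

One quarter-note beat = 8 thirty-second notes.
In thirty-second notes: thirty-second = 1; thirty-second note = 1; dotted eighth = 6; quarter note = 8.
Altogether 1 + 1 + 6 + 8 = 16.
16 ÷ 8 = 2 beats.

2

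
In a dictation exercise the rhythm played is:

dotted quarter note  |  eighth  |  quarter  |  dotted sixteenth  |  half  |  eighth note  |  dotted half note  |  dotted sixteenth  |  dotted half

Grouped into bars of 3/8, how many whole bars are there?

One bar of 3/8 = 12 thirty-second notes.
Each duration in thirty-second notes: dotted quarter note = 12; eighth = 4; quarter = 8; dotted sixteenth = 3; half = 16; eighth note = 4; dotted half note = 24; dotted sixteenth = 3; dotted half = 24.
Total: 12 + 4 + 8 + 3 + 16 + 4 + 24 + 3 + 24 = 98.
98 ÷ 12 = 8 complete bars with 2 left over.

8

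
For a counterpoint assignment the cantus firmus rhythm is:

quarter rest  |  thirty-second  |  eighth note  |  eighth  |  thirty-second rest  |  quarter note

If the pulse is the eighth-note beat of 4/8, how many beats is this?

One eighth-note beat = 4 thirty-second notes.
Express everything in thirty-second notes: quarter rest = 8; thirty-second = 1; eighth note = 4; eighth = 4; thirty-second rest = 1; quarter note = 8.
Altogether 8 + 1 + 4 + 4 + 1 + 8 = 26.
26 ÷ 4 = 6.5 beats.

6.5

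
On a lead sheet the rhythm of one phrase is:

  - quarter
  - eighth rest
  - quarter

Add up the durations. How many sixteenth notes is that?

Convert each value to sixteenth notes: quarter = 4; eighth rest = 2; quarter = 4.
Adding: 4 + 2 + 4 = 10 sixteenth notes.

10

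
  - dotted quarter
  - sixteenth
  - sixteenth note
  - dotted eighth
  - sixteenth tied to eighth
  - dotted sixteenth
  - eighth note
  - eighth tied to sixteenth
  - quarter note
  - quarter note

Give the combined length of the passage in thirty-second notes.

Each duration in thirty-second notes: dotted quarter = 12; sixteenth = 2; sixteenth note = 2; dotted eighth = 6; sixteenth tied to eighth (sixteenth + eighth) = 6; dotted sixteenth = 3; eighth note = 4; eighth tied to sixteenth (eighth + sixteenth) = 6; quarter note = 8; quarter note = 8.
Total: 12 + 2 + 2 + 6 + 6 + 3 + 4 + 6 + 8 + 8 = 57 thirty-second notes.

57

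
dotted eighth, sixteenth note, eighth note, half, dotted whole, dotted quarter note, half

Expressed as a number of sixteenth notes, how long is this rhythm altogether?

52

Each duration in sixteenth notes: dotted eighth = 3; sixteenth note = 1; eighth note = 2; half = 8; dotted whole = 24; dotted quarter note = 6; half = 8.
Adding: 3 + 1 + 2 + 8 + 24 + 6 + 8 = 52 sixteenth notes.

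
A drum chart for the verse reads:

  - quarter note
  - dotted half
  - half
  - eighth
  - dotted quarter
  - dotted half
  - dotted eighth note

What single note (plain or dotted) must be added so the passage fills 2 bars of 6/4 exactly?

sixteenth note

2 bars of 6/4 = 48 sixteenth notes.
Each duration in sixteenth notes: quarter note = 4; dotted half = 12; half = 8; eighth = 2; dotted quarter = 6; dotted half = 12; dotted eighth note = 3.
Total: 4 + 12 + 8 + 2 + 6 + 12 + 3 = 47.
Remaining: 48 − 47 = 1 sixteenth note, which is a sixteenth note.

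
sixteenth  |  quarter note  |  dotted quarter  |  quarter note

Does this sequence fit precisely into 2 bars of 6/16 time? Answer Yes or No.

One bar of 6/16 = 6 sixteenth notes, so 2 bars = 12.
Convert each value to sixteenth notes: sixteenth = 1; quarter note = 4; dotted quarter = 6; quarter note = 4.
Adding: 1 + 4 + 6 + 4 = 15.
15 exceeds 12, so the answer is No.

No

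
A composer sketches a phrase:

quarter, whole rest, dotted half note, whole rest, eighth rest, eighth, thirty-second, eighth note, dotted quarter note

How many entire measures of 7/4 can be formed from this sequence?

One bar of 7/4 = 56 thirty-second notes.
Express everything in thirty-second notes: quarter = 8; whole rest = 32; dotted half note = 24; whole rest = 32; eighth rest = 4; eighth = 4; thirty-second = 1; eighth note = 4; dotted quarter note = 12.
Altogether 8 + 32 + 24 + 32 + 4 + 4 + 1 + 4 + 12 = 121.
121 ÷ 56 = 2 complete bars with 9 left over.

2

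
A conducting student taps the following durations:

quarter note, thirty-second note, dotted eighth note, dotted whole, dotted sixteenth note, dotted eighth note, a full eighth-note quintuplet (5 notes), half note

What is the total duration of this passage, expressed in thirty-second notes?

104

In thirty-second notes: quarter note = 8; thirty-second note = 1; dotted eighth note = 6; dotted whole = 48; dotted sixteenth note = 3; dotted eighth note = 6; a full eighth-note quintuplet (5 notes) (five quintuplet eighths span one half) = 16; half note = 16.
Sum: 8 + 1 + 6 + 48 + 3 + 6 + 16 + 16 = 104 thirty-second notes.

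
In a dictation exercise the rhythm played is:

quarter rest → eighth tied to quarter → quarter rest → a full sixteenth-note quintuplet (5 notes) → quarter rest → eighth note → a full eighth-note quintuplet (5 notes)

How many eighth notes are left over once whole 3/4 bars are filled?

4

One bar of 3/4 = 6 eighth notes.
Each duration in eighth notes: quarter rest = 2; eighth tied to quarter (eighth + quarter) = 3; quarter rest = 2; a full sixteenth-note quintuplet (5 notes) (five quintuplet sixteenths span one quarter) = 2; quarter rest = 2; eighth note = 1; a full eighth-note quintuplet (5 notes) (five quintuplet eighths span one half) = 4.
Altogether 2 + 3 + 2 + 2 + 2 + 1 + 4 = 16.
16 ÷ 6 = 2 complete bars with 4 eighth notes remaining.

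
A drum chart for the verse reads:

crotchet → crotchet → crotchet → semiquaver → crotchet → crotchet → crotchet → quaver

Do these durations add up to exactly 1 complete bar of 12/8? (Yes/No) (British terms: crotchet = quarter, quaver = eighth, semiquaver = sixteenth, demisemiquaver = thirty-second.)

One bar of 12/8 = 24 sixteenth notes.
Express everything in sixteenth notes: crotchet = 4; crotchet = 4; crotchet = 4; semiquaver = 1; crotchet = 4; crotchet = 4; crotchet = 4; quaver = 2.
Sum: 4 + 4 + 4 + 1 + 4 + 4 + 4 + 2 = 27.
27 exceeds 24, so the answer is No.

No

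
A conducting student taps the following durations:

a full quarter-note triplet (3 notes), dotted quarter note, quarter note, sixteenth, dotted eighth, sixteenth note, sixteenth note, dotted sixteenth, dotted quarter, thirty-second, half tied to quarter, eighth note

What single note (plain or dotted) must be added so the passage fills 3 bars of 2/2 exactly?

3 bars of 2/2 = 96 thirty-second notes.
Convert each value to thirty-second notes: a full quarter-note triplet (3 notes) (three triplet quarters span one half) = 16; dotted quarter note = 12; quarter note = 8; sixteenth = 2; dotted eighth = 6; sixteenth note = 2; sixteenth note = 2; dotted sixteenth = 3; dotted quarter = 12; thirty-second = 1; half tied to quarter (half + quarter) = 24; eighth note = 4.
Total: 16 + 12 + 8 + 2 + 6 + 2 + 2 + 3 + 12 + 1 + 24 + 4 = 92.
Remaining: 96 − 92 = 4 thirty-second notes, which is a eighth note.

eighth note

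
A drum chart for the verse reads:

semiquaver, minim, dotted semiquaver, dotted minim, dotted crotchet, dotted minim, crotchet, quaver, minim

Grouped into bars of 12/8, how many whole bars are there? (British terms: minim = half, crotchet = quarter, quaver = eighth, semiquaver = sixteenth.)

2

One bar of 12/8 = 48 thirty-second notes.
Express everything in thirty-second notes: semiquaver = 2; minim = 16; dotted semiquaver = 3; dotted minim = 24; dotted crotchet = 12; dotted minim = 24; crotchet = 8; quaver = 4; minim = 16.
Altogether 2 + 16 + 3 + 24 + 12 + 24 + 8 + 4 + 16 = 109.
109 ÷ 48 = 2 complete bars with 13 left over.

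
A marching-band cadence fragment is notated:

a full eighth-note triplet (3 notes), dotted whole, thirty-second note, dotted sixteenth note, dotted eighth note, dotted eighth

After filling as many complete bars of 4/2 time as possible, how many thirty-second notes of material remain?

One bar of 4/2 = 64 thirty-second notes.
Working in thirty-second notes: a full eighth-note triplet (3 notes) (three triplet eighths span one quarter) = 8; dotted whole = 48; thirty-second note = 1; dotted sixteenth note = 3; dotted eighth note = 6; dotted eighth = 6.
Total: 8 + 48 + 1 + 3 + 6 + 6 = 72.
72 ÷ 64 = 1 complete bar with 8 thirty-second notes remaining.

8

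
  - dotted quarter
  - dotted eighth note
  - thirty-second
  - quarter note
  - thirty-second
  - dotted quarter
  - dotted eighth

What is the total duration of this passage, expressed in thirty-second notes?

46

Working in thirty-second notes: dotted quarter = 12; dotted eighth note = 6; thirty-second = 1; quarter note = 8; thirty-second = 1; dotted quarter = 12; dotted eighth = 6.
Sum: 12 + 6 + 1 + 8 + 1 + 12 + 6 = 46 thirty-second notes.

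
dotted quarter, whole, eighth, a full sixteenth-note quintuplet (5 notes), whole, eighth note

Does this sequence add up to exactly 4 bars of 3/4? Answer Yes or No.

No

One bar of 3/4 = 6 eighth notes, so 4 bars = 24.
Each duration in eighth notes: dotted quarter = 3; whole = 8; eighth = 1; a full sixteenth-note quintuplet (5 notes) (five quintuplet sixteenths span one quarter) = 2; whole = 8; eighth note = 1.
Total: 3 + 8 + 1 + 2 + 8 + 1 = 23.
23 falls short of 24, so the answer is No.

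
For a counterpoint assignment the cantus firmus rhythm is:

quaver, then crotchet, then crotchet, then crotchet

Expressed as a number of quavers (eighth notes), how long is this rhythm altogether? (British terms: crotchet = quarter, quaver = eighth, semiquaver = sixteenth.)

Each duration in eighth notes: quaver = 1; crotchet = 2; crotchet = 2; crotchet = 2.
Sum: 1 + 2 + 2 + 2 = 7 eighth notes.

7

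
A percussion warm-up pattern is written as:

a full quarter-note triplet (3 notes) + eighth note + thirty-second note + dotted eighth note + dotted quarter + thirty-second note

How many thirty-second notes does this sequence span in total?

40

Convert each value to thirty-second notes: a full quarter-note triplet (3 notes) (three triplet quarters span one half) = 16; eighth note = 4; thirty-second note = 1; dotted eighth note = 6; dotted quarter = 12; thirty-second note = 1.
Total: 16 + 4 + 1 + 6 + 12 + 1 = 40 thirty-second notes.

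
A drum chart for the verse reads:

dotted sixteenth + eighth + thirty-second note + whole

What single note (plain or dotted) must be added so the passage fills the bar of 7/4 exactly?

The bar of 7/4 = 56 thirty-second notes.
Each duration in thirty-second notes: dotted sixteenth = 3; eighth = 4; thirty-second note = 1; whole = 32.
Sum: 3 + 4 + 1 + 32 = 40.
Remaining: 56 − 40 = 16 thirty-second notes, which is a half note.

half note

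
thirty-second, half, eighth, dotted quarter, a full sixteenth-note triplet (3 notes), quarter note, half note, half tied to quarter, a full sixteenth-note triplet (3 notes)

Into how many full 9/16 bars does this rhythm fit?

One bar of 9/16 = 18 thirty-second notes.
In thirty-second notes: thirty-second = 1; half = 16; eighth = 4; dotted quarter = 12; a full sixteenth-note triplet (3 notes) (three triplet sixteenths span one eighth) = 4; quarter note = 8; half note = 16; half tied to quarter (half + quarter) = 24; a full sixteenth-note triplet (3 notes) (three triplet sixteenths span one eighth) = 4.
Altogether 1 + 16 + 4 + 12 + 4 + 8 + 16 + 24 + 4 = 89.
89 ÷ 18 = 4 complete bars with 17 left over.

4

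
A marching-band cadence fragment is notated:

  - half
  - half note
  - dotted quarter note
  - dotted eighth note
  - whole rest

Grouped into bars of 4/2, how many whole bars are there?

1

One bar of 4/2 = 32 sixteenth notes.
In sixteenth notes: half = 8; half note = 8; dotted quarter note = 6; dotted eighth note = 3; whole rest = 16.
Altogether 8 + 8 + 6 + 3 + 16 = 41.
41 ÷ 32 = 1 complete bar with 9 left over.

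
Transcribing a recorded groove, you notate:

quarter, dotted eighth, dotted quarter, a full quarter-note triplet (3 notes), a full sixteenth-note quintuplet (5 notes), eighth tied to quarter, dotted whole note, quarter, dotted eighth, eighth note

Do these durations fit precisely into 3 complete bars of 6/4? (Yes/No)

No

One bar of 6/4 = 24 sixteenth notes, so 3 bars = 72.
Working in sixteenth notes: quarter = 4; dotted eighth = 3; dotted quarter = 6; a full quarter-note triplet (3 notes) (three triplet quarters span one half) = 8; a full sixteenth-note quintuplet (5 notes) (five quintuplet sixteenths span one quarter) = 4; eighth tied to quarter (eighth + quarter) = 6; dotted whole note = 24; quarter = 4; dotted eighth = 3; eighth note = 2.
Total: 4 + 3 + 6 + 8 + 4 + 6 + 24 + 4 + 3 + 2 = 64.
64 falls short of 72, so the answer is No.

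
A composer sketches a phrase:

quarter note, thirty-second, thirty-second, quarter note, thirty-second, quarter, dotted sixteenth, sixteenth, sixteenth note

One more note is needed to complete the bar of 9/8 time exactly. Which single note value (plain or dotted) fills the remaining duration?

The bar of 9/8 = 36 thirty-second notes.
Working in thirty-second notes: quarter note = 8; thirty-second = 1; thirty-second = 1; quarter note = 8; thirty-second = 1; quarter = 8; dotted sixteenth = 3; sixteenth = 2; sixteenth note = 2.
Adding: 8 + 1 + 1 + 8 + 1 + 8 + 3 + 2 + 2 = 34.
Remaining: 36 − 34 = 2 thirty-second notes, which is a sixteenth note.

sixteenth note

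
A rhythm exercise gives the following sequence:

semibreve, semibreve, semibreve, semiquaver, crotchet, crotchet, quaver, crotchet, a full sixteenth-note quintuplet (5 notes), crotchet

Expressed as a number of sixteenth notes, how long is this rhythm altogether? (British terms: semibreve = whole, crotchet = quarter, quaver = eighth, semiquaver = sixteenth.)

Convert each value to sixteenth notes: semibreve = 16; semibreve = 16; semibreve = 16; semiquaver = 1; crotchet = 4; crotchet = 4; quaver = 2; crotchet = 4; a full sixteenth-note quintuplet (5 notes) (five quintuplet sixteenths span one quarter) = 4; crotchet = 4.
Total: 16 + 16 + 16 + 1 + 4 + 4 + 2 + 4 + 4 + 4 = 71 sixteenth notes.

71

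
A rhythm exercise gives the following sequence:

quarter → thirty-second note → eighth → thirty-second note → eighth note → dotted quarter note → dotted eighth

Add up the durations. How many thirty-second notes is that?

36

Convert each value to thirty-second notes: quarter = 8; thirty-second note = 1; eighth = 4; thirty-second note = 1; eighth note = 4; dotted quarter note = 12; dotted eighth = 6.
Altogether 8 + 1 + 4 + 1 + 4 + 12 + 6 = 36 thirty-second notes.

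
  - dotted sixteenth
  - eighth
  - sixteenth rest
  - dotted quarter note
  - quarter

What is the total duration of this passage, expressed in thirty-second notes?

29

In thirty-second notes: dotted sixteenth = 3; eighth = 4; sixteenth rest = 2; dotted quarter note = 12; quarter = 8.
Sum: 3 + 4 + 2 + 12 + 8 = 29 thirty-second notes.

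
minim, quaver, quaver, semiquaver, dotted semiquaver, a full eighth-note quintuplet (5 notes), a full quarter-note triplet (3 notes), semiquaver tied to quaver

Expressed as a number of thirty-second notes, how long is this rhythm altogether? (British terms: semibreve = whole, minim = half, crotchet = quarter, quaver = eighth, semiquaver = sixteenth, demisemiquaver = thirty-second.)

67

Convert each value to thirty-second notes: minim = 16; quaver = 4; quaver = 4; semiquaver = 2; dotted semiquaver = 3; a full eighth-note quintuplet (5 notes) (five quintuplet eighths span one half) = 16; a full quarter-note triplet (3 notes) (three triplet quarters span one half) = 16; semiquaver tied to quaver (semiquaver + quaver) = 6.
Total: 16 + 4 + 4 + 2 + 3 + 16 + 16 + 6 = 67 thirty-second notes.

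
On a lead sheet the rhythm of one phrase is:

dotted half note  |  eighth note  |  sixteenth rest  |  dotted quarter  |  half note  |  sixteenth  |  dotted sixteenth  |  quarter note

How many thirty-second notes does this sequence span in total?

Each duration in thirty-second notes: dotted half note = 24; eighth note = 4; sixteenth rest = 2; dotted quarter = 12; half note = 16; sixteenth = 2; dotted sixteenth = 3; quarter note = 8.
Adding: 24 + 4 + 2 + 12 + 16 + 2 + 3 + 8 = 71 thirty-second notes.

71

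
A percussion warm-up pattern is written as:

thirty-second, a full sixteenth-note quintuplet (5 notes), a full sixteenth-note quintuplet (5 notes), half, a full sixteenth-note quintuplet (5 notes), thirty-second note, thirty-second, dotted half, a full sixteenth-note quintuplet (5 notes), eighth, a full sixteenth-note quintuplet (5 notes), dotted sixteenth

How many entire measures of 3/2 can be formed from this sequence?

1

One bar of 3/2 = 48 thirty-second notes.
Express everything in thirty-second notes: thirty-second = 1; a full sixteenth-note quintuplet (5 notes) (five quintuplet sixteenths span one quarter) = 8; a full sixteenth-note quintuplet (5 notes) (five quintuplet sixteenths span one quarter) = 8; half = 16; a full sixteenth-note quintuplet (5 notes) (five quintuplet sixteenths span one quarter) = 8; thirty-second note = 1; thirty-second = 1; dotted half = 24; a full sixteenth-note quintuplet (5 notes) (five quintuplet sixteenths span one quarter) = 8; eighth = 4; a full sixteenth-note quintuplet (5 notes) (five quintuplet sixteenths span one quarter) = 8; dotted sixteenth = 3.
Altogether 1 + 8 + 8 + 16 + 8 + 1 + 1 + 24 + 8 + 4 + 8 + 3 = 90.
90 ÷ 48 = 1 complete bar with 42 left over.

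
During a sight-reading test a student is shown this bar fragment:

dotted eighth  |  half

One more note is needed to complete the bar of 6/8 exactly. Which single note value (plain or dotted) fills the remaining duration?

sixteenth note

The bar of 6/8 = 12 sixteenth notes.
In sixteenth notes: dotted eighth = 3; half = 8.
Total: 3 + 8 = 11.
Remaining: 12 − 11 = 1 sixteenth note, which is a sixteenth note.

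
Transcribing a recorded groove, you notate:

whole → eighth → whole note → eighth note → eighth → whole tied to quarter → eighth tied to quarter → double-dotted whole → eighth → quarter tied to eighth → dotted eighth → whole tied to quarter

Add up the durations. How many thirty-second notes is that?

Each duration in thirty-second notes: whole = 32; eighth = 4; whole note = 32; eighth note = 4; eighth = 4; whole tied to quarter (whole + quarter) = 40; eighth tied to quarter (eighth + quarter) = 12; double-dotted whole = 56; eighth = 4; quarter tied to eighth (quarter + eighth) = 12; dotted eighth = 6; whole tied to quarter (whole + quarter) = 40.
Sum: 32 + 4 + 32 + 4 + 4 + 40 + 12 + 56 + 4 + 12 + 6 + 40 = 246 thirty-second notes.

246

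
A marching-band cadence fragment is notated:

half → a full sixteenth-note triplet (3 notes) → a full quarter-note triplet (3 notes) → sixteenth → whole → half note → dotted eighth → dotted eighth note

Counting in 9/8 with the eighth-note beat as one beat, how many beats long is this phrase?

24.5

One eighth-note beat = 2 sixteenth notes.
Each duration in sixteenth notes: half = 8; a full sixteenth-note triplet (3 notes) (three triplet sixteenths span one eighth) = 2; a full quarter-note triplet (3 notes) (three triplet quarters span one half) = 8; sixteenth = 1; whole = 16; half note = 8; dotted eighth = 3; dotted eighth note = 3.
Sum: 8 + 2 + 8 + 1 + 16 + 8 + 3 + 3 = 49.
49 ÷ 2 = 24.5 beats.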